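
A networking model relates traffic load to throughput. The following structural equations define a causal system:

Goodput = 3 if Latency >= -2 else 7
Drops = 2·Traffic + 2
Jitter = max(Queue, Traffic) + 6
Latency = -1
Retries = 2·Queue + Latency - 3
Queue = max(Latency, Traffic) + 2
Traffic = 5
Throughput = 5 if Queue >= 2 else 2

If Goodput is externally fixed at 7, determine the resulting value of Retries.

10

do(Goodput=7) replaces the equation Goodput = 3 if Latency >= -2 else 7 with the constant Goodput = 7.
Retries is not downstream of the intervention, so its value is determined by the original equations.
Queue = max(Latency, Traffic) + 2  [with Latency=-1, Traffic=5]  = 7
Retries = 2·Queue + Latency - 3  [with Queue=7, Latency=-1]  = 10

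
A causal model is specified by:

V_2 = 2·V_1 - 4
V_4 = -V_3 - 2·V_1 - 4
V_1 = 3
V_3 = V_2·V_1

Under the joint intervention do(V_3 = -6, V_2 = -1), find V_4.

-4

The joint intervention fixes V_3 = -6, V_2 = -1, removing each variable's own equation.
V_4 = -V_3 - 2·V_1 - 4  [with V_3=-6, V_1=3]  = -4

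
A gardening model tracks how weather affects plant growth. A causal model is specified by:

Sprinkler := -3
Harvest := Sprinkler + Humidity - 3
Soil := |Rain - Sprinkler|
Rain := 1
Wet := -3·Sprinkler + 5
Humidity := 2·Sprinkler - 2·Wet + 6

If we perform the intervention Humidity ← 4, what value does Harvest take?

The intervention breaks the incoming arrows to Humidity: Humidity := 2·Sprinkler - 2·Wet + 6 no longer applies, and Humidity = 4.
Harvest = Sprinkler + Humidity - 3  [with Sprinkler=-3, Humidity=4]  = -2

-2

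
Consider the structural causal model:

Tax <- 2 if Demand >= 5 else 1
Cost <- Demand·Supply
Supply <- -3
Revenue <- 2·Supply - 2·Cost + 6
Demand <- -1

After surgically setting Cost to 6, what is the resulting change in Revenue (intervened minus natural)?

-6

The intervention breaks the incoming arrows to Cost: Cost <- Demand·Supply no longer applies, and Cost = 6.
Revenue = 2·Supply - 2·Cost + 6  [with Supply=-3, Cost=6]  = -12
Without intervention: Cost = Demand·Supply  [with Demand=-1, Supply=-3]  = 3; Revenue = 2·Supply - 2·Cost + 6  [with Supply=-3, Cost=3]  = -6.
Change = -12 − (-6) = -6.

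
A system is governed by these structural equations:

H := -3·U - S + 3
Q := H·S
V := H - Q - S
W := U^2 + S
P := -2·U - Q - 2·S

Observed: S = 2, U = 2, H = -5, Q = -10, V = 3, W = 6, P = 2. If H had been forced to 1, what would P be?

The intervention breaks the incoming arrows to H: H := -3·U - S + 3 no longer applies, and H = 1.
Q = H·S  [with H=1, S=2]  = 2
P = -2·U - Q - 2·S  [with U=2, Q=2, S=2]  = -10

-10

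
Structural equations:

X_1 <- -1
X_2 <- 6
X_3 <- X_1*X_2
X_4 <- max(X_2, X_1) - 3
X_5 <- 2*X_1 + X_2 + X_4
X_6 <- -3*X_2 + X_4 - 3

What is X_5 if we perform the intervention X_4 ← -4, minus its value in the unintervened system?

-7

Intervening sets X_4 = -4 and removes its equation (X_4 <- max(X_2, X_1) - 3).
X_5 = 2*X_1 + X_2 + X_4  [with X_1=-1, X_2=6, X_4=-4]  = 0
Without intervention: X_4 = max(X_2, X_1) - 3  [with X_2=6, X_1=-1]  = 3; X_5 = 2*X_1 + X_2 + X_4  [with X_1=-1, X_2=6, X_4=3]  = 7.
Change = 0 − 7 = -7.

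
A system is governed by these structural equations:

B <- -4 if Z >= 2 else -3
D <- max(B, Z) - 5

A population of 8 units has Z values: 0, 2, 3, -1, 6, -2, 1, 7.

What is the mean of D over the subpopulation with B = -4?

Conditioning on B=-4 selects the 4 unit(s) with Z ∈ {2, 3, 6, 7}. Their D values: -3, -2, 1, 2. Mean = -0.5.

-0.5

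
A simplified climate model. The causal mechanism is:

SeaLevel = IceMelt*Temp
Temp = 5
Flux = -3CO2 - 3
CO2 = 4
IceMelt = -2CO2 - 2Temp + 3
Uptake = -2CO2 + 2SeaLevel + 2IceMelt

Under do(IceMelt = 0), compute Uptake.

The intervention breaks the incoming arrows to IceMelt: IceMelt = -2CO2 - 2Temp + 3 no longer applies, and IceMelt = 0.
SeaLevel = IceMelt*Temp  [with IceMelt=0, Temp=5]  = 0
Uptake = -2CO2 + 2SeaLevel + 2IceMelt  [with CO2=4, SeaLevel=0, IceMelt=0]  = -8

-8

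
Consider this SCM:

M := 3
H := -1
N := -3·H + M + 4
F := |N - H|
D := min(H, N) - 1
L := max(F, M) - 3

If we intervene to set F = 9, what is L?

6

Under do(F=9), the mechanism F := |N - H| is discarded; F is fixed at 9.
L = max(F, M) - 3  [with F=9, M=3]  = 6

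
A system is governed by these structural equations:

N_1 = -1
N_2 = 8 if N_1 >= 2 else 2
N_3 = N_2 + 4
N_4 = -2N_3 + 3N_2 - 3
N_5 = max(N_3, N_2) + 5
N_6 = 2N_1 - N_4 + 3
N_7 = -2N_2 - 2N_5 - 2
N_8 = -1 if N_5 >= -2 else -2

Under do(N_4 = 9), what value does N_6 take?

Under do(N_4=9), the mechanism N_4 = -2N_3 + 3N_2 - 3 is discarded; N_4 is fixed at 9.
N_6 = 2N_1 - N_4 + 3  [with N_1=-1, N_4=9]  = -8

-8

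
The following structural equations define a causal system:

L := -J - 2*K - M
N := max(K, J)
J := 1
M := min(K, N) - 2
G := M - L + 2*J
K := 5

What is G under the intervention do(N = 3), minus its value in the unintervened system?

-4

The intervention breaks the incoming arrows to N: N := max(K, J) no longer applies, and N = 3.
M = min(K, N) - 2  [with K=5, N=3]  = 1
L = -J - 2*K - M  [with J=1, K=5, M=1]  = -12
G = M - L + 2*J  [with M=1, L=-12, J=1]  = 15
Without intervention: N = max(K, J)  [with K=5, J=1]  = 5; M = min(K, N) - 2  [with K=5, N=5]  = 3; L = -J - 2*K - M  [with J=1, K=5, M=3]  = -14; G = M - L + 2*J  [with M=3, L=-14, J=1]  = 19.
Change = 15 − 19 = -4.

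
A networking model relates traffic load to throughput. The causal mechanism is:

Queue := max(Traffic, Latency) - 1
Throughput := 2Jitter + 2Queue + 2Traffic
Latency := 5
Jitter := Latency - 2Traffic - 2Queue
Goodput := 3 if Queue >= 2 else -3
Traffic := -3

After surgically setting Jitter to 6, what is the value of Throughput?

Intervening sets Jitter = 6 and removes its equation (Jitter := Latency - 2Traffic - 2Queue).
Queue = max(Traffic, Latency) - 1  [with Traffic=-3, Latency=5]  = 4
Throughput = 2Jitter + 2Queue + 2Traffic  [with Jitter=6, Queue=4, Traffic=-3]  = 14

14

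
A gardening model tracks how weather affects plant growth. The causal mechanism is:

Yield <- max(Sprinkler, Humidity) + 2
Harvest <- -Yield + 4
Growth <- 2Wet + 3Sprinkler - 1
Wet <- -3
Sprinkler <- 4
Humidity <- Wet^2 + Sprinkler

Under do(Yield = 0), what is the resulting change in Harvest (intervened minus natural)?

The intervention breaks the incoming arrows to Yield: Yield <- max(Sprinkler, Humidity) + 2 no longer applies, and Yield = 0.
Harvest = -Yield + 4  [with Yield=0]  = 4
Without intervention: Humidity = Wet^2 + Sprinkler  [with Wet=-3, Sprinkler=4]  = 13; Yield = max(Sprinkler, Humidity) + 2  [with Sprinkler=4, Humidity=13]  = 15; Harvest = -Yield + 4  [with Yield=15]  = -11.
Change = 4 − (-11) = 15.

15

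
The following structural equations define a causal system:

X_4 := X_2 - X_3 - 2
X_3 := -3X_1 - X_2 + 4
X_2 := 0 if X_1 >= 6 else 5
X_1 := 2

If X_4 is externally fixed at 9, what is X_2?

5

The intervention breaks the incoming arrows to X_4: X_4 := X_2 - X_3 - 2 no longer applies, and X_4 = 9.
Since X_2 is not a descendant of the intervened variable, it is unaffected.
X_2 = 0 if X_1 >= 6 else 5  [with X_1=2]  = 5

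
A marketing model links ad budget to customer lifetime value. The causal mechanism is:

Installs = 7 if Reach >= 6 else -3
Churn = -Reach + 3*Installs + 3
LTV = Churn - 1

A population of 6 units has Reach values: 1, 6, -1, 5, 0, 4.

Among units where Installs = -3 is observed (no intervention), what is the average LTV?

Observing Installs=-3 restricts to units where Installs's equation naturally yields -3: Reach ∈ {1, -1, 5, 0, 4}. In that subpopulation LTV = -8, -6, -12, -7, -11, mean -8.8.

-8.8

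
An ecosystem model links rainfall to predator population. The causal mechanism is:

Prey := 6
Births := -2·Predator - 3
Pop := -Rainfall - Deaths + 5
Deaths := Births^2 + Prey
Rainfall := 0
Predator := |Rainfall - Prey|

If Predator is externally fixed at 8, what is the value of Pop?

-362

The intervention breaks the incoming arrows to Predator: Predator := |Rainfall - Prey| no longer applies, and Predator = 8.
Births = -2·Predator - 3  [with Predator=8]  = -19
Deaths = Births^2 + Prey  [with Births=-19, Prey=6]  = 367
Pop = -Rainfall - Deaths + 5  [with Rainfall=0, Deaths=367]  = -362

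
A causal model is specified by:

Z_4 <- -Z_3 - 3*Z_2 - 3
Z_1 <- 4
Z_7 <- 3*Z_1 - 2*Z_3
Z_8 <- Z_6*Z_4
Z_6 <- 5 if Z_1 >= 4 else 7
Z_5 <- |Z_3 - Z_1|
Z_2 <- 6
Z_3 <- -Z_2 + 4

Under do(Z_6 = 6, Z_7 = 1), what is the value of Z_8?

-114

The joint intervention fixes Z_6 = 6, Z_7 = 1, removing each variable's own equation.
Z_3 = -Z_2 + 4  [with Z_2=6]  = -2
Z_4 = -Z_3 - 3*Z_2 - 3  [with Z_3=-2, Z_2=6]  = -19
Z_8 = Z_6*Z_4  [with Z_6=6, Z_4=-19]  = -114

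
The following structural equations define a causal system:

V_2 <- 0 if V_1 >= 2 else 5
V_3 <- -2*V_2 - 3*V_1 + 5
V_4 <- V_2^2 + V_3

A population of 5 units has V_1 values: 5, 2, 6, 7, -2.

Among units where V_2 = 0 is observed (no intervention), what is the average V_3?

-10

Conditioning on V_2=0 selects the 4 unit(s) with V_1 ∈ {5, 2, 6, 7}. Their V_3 values: -10, -1, -13, -16. Mean = -10.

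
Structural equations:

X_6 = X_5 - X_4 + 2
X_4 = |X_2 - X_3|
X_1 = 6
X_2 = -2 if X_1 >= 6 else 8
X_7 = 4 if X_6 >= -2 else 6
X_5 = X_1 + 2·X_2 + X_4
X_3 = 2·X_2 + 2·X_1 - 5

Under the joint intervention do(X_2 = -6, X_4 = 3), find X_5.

Setting X_2 = -6, X_4 = 3 by intervention discards those variables' equations.
X_5 = X_1 + 2·X_2 + X_4  [with X_1=6, X_2=-6, X_4=3]  = -3

-3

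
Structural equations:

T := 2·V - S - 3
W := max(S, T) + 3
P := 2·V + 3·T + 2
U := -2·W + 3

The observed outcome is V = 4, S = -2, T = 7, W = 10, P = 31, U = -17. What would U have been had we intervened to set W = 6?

Under do(W=6), the mechanism W := max(S, T) + 3 is discarded; W is fixed at 6.
U = -2·W + 3  [with W=6]  = -9

-9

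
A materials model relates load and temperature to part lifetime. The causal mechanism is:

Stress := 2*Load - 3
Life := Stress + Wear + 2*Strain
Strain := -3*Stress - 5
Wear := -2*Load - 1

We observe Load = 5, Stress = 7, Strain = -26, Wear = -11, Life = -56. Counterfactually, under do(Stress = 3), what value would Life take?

-36

do(Stress=3) replaces the equation Stress := 2*Load - 3 with the constant Stress = 3.
Strain = -3*Stress - 5  [with Stress=3]  = -14
Wear = -2*Load - 1  [with Load=5]  = -11
Life = Stress + Wear + 2*Strain  [with Stress=3, Wear=-11, Strain=-14]  = -36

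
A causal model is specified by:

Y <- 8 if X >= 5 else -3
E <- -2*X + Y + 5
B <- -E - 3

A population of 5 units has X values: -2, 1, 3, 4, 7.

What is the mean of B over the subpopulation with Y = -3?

Observing Y=-3 restricts to units where Y's equation naturally yields -3: X ∈ {-2, 1, 3, 4}. In that subpopulation B = -9, -3, 1, 3, mean -2.

-2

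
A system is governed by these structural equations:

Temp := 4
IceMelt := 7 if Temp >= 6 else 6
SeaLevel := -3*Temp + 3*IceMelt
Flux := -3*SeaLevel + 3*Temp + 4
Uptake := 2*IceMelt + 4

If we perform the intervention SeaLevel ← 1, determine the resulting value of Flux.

13

The intervention breaks the incoming arrows to SeaLevel: SeaLevel := -3*Temp + 3*IceMelt no longer applies, and SeaLevel = 1.
Flux = -3*SeaLevel + 3*Temp + 4  [with SeaLevel=1, Temp=4]  = 13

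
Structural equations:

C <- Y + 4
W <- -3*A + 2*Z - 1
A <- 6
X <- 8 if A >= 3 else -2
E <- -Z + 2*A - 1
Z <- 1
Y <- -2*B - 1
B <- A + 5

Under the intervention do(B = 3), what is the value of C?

The intervention breaks the incoming arrows to B: B <- A + 5 no longer applies, and B = 3.
Y = -2*B - 1  [with B=3]  = -7
C = Y + 4  [with Y=-7]  = -3

-3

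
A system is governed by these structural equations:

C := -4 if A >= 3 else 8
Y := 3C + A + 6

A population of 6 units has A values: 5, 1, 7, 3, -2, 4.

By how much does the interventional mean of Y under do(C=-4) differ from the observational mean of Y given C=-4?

Under do(C=-4), C's equation is replaced by C=-4 for every unit. Per-unit Y: -1, -5, 1, -3, -8, -2. Mean = -3.
Conditioning on C=-4 selects the 4 unit(s) with A ∈ {5, 7, 3, 4}. Their Y values: -1, 1, -3, -2. Mean = -1.25.
Difference = -3 − (-1.25) = -1.75.

-1.75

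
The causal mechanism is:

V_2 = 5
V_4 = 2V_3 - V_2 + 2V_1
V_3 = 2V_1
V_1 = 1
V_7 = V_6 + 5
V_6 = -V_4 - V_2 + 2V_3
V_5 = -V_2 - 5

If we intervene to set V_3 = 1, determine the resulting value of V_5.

do(V_3=1) replaces the equation V_3 = 2V_1 with the constant V_3 = 1.
V_5 is not downstream of the intervention, so its value is determined by the original equations.
V_5 = -V_2 - 5  [with V_2=5]  = -10

-10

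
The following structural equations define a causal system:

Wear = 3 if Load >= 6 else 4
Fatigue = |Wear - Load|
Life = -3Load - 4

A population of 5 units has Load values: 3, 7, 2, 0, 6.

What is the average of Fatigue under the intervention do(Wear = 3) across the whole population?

2.2

The intervention sets Wear=3 in all 5 units regardless of Load. Recomputing Fatigue per unit gives 0, 4, 1, 3, 3; average 2.2.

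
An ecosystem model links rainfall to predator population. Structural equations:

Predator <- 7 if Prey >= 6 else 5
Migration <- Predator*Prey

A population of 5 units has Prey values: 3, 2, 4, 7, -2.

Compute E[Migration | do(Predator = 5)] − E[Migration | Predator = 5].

Every unit gets Predator=5 under the intervention. Migration values become 15, 10, 20, 35, -10; E[Migration|do(Predator=5)] = 14.
Conditioning on Predator=5 selects the 4 unit(s) with Prey ∈ {3, 2, 4, -2}. Their Migration values: 15, 10, 20, -10. Mean = 8.75.
Difference = 14 − 8.75 = 5.25.

5.25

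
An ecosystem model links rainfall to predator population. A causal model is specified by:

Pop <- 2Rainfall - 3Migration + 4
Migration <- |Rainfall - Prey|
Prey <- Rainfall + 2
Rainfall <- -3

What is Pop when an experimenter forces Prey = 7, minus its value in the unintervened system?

Under do(Prey=7), the mechanism Prey <- Rainfall + 2 is discarded; Prey is fixed at 7.
Migration = |Rainfall - Prey|  [with Rainfall=-3, Prey=7]  = 10
Pop = 2Rainfall - 3Migration + 4  [with Rainfall=-3, Migration=10]  = -32
Without intervention: Prey = Rainfall + 2  [with Rainfall=-3]  = -1; Migration = |Rainfall - Prey|  [with Rainfall=-3, Prey=-1]  = 2; Pop = 2Rainfall - 3Migration + 4  [with Rainfall=-3, Migration=2]  = -8.
Change = -32 − (-8) = -24.

-24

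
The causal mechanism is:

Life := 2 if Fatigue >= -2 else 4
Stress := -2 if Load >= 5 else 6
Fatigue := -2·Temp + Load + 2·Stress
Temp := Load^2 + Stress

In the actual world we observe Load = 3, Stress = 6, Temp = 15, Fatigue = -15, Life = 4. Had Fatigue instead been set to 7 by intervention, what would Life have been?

Intervening sets Fatigue = 7 and removes its equation (Fatigue := -2·Temp + Load + 2·Stress).
Life = 2 if Fatigue >= -2 else 4  [with Fatigue=7]  = 2

2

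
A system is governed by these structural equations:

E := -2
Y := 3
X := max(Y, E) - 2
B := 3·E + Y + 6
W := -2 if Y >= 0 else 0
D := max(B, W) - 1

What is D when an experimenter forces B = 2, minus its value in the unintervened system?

Under do(B=2), the mechanism B := 3·E + Y + 6 is discarded; B is fixed at 2.
W = -2 if Y >= 0 else 0  [with Y=3]  = -2
D = max(B, W) - 1  [with B=2, W=-2]  = 1
Without intervention: B = 3·E + Y + 6  [with E=-2, Y=3]  = 3; W = -2 if Y >= 0 else 0  [with Y=3]  = -2; D = max(B, W) - 1  [with B=3, W=-2]  = 2.
Change = 1 − 2 = -1.

-1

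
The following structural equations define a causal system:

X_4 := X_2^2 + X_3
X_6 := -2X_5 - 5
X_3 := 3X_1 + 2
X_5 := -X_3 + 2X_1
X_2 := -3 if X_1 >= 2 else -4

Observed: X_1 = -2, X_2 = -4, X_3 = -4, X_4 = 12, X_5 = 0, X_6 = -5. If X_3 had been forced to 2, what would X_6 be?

7

The intervention breaks the incoming arrows to X_3: X_3 := 3X_1 + 2 no longer applies, and X_3 = 2.
X_5 = -X_3 + 2X_1  [with X_3=2, X_1=-2]  = -6
X_6 = -2X_5 - 5  [with X_5=-6]  = 7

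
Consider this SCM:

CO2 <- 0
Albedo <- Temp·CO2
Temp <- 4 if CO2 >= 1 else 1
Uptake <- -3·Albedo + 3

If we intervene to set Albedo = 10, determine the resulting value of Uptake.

The intervention breaks the incoming arrows to Albedo: Albedo <- Temp·CO2 no longer applies, and Albedo = 10.
Uptake = -3·Albedo + 3  [with Albedo=10]  = -27

-27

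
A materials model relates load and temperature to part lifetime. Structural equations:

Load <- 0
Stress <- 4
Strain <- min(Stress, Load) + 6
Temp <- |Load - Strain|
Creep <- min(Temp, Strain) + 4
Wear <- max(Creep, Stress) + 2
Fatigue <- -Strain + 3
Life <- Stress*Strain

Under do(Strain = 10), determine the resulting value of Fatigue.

The intervention breaks the incoming arrows to Strain: Strain <- min(Stress, Load) + 6 no longer applies, and Strain = 10.
Fatigue = -Strain + 3  [with Strain=10]  = -7

-7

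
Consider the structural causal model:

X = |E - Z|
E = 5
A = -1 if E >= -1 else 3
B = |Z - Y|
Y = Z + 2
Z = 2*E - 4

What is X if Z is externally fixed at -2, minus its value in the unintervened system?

Under do(Z=-2), the mechanism Z = 2*E - 4 is discarded; Z is fixed at -2.
X = |E - Z|  [with E=5, Z=-2]  = 7
Without intervention: Z = 2*E - 4  [with E=5]  = 6; X = |E - Z|  [with E=5, Z=6]  = 1.
Change = 7 − 1 = 6.

6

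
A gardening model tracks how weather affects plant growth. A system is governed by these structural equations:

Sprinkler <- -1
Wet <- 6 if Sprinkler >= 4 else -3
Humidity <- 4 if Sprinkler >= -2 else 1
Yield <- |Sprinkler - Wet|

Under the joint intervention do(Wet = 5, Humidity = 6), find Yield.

6

Setting Wet = 5, Humidity = 6 by intervention discards those variables' equations.
Yield = |Sprinkler - Wet|  [with Sprinkler=-1, Wet=5]  = 6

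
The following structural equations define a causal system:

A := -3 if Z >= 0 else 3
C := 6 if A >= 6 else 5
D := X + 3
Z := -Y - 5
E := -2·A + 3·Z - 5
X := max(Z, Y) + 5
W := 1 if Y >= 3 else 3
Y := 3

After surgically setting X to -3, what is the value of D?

0

The intervention breaks the incoming arrows to X: X := max(Z, Y) + 5 no longer applies, and X = -3.
D = X + 3  [with X=-3]  = 0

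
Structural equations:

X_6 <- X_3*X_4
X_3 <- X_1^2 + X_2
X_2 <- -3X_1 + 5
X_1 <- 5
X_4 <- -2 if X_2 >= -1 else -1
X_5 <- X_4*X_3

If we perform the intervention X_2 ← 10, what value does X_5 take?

-70

do(X_2=10) replaces the equation X_2 <- -3X_1 + 5 with the constant X_2 = 10.
X_3 = X_1^2 + X_2  [with X_1=5, X_2=10]  = 35
X_4 = -2 if X_2 >= -1 else -1  [with X_2=10]  = -2
X_5 = X_4*X_3  [with X_4=-2, X_3=35]  = -70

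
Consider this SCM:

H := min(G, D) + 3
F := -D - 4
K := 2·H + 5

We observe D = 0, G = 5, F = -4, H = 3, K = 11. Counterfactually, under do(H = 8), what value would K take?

21

Intervening sets H = 8 and removes its equation (H := min(G, D) + 3).
K = 2·H + 5  [with H=8]  = 21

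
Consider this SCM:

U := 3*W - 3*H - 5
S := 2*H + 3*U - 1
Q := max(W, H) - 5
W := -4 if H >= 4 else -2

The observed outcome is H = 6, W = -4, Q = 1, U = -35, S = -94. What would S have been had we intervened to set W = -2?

do(W=-2) replaces the equation W := -4 if H >= 4 else -2 with the constant W = -2.
U = 3*W - 3*H - 5  [with W=-2, H=6]  = -29
S = 2*H + 3*U - 1  [with H=6, U=-29]  = -76

-76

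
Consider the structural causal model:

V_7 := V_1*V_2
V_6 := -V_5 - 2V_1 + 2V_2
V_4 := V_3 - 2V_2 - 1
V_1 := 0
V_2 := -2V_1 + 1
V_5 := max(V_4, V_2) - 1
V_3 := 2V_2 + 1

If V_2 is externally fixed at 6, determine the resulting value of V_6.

Under do(V_2=6), the mechanism V_2 := -2V_1 + 1 is discarded; V_2 is fixed at 6.
V_3 = 2V_2 + 1  [with V_2=6]  = 13
V_4 = V_3 - 2V_2 - 1  [with V_3=13, V_2=6]  = 0
V_5 = max(V_4, V_2) - 1  [with V_4=0, V_2=6]  = 5
V_6 = -V_5 - 2V_1 + 2V_2  [with V_5=5, V_1=0, V_2=6]  = 7

7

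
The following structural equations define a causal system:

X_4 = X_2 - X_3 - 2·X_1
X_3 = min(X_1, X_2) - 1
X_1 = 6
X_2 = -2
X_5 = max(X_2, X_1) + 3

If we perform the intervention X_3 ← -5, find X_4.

The intervention breaks the incoming arrows to X_3: X_3 = min(X_1, X_2) - 1 no longer applies, and X_3 = -5.
X_4 = X_2 - X_3 - 2·X_1  [with X_2=-2, X_3=-5, X_1=6]  = -9

-9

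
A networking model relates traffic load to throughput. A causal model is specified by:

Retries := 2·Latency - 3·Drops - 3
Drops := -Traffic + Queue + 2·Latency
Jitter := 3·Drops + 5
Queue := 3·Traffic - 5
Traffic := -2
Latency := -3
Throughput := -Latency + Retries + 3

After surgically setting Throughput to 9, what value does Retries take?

The intervention breaks the incoming arrows to Throughput: Throughput := -Latency + Retries + 3 no longer applies, and Throughput = 9.
Retries is not downstream of the intervention, so its value is determined by the original equations.
Queue = 3·Traffic - 5  [with Traffic=-2]  = -11
Drops = -Traffic + Queue + 2·Latency  [with Traffic=-2, Queue=-11, Latency=-3]  = -15
Retries = 2·Latency - 3·Drops - 3  [with Latency=-3, Drops=-15]  = 36

36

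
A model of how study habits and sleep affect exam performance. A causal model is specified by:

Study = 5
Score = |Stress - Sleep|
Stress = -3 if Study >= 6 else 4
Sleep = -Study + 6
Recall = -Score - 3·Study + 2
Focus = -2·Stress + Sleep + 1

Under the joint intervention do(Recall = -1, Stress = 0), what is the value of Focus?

2

Under do(Recall = -1, Stress = 0), each intervened variable's structural equation is replaced by its fixed value.
Sleep = -Study + 6  [with Study=5]  = 1
Focus = -2·Stress + Sleep + 1  [with Stress=0, Sleep=1]  = 2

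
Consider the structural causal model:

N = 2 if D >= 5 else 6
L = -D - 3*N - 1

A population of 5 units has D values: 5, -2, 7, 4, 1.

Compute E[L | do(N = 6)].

-22

The intervention sets N=6 in all 5 units regardless of D. Recomputing L per unit gives -24, -17, -26, -23, -20; average -22.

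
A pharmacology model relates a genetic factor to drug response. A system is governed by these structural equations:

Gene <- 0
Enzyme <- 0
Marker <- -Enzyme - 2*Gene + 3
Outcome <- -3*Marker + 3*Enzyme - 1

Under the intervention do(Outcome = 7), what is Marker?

Under do(Outcome=7), the mechanism Outcome <- -3*Marker + 3*Enzyme - 1 is discarded; Outcome is fixed at 7.
Since Marker is not a descendant of the intervened variable, it is unaffected.
Marker = -Enzyme - 2*Gene + 3  [with Enzyme=0, Gene=0]  = 3

3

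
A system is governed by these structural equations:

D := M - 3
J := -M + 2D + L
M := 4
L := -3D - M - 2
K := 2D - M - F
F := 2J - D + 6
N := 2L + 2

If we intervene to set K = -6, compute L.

do(K=-6) replaces the equation K := 2D - M - F with the constant K = -6.
L is not downstream of the intervention, so its value is determined by the original equations.
D = M - 3  [with M=4]  = 1
L = -3D - M - 2  [with D=1, M=4]  = -9

-9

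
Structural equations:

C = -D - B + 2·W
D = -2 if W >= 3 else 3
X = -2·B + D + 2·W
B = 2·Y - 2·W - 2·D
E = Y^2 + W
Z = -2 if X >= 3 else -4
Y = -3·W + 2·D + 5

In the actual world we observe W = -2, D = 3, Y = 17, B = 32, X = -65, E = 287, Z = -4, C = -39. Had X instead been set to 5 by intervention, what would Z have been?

Under do(X=5), the mechanism X = -2·B + D + 2·W is discarded; X is fixed at 5.
Z = -2 if X >= 3 else -4  [with X=5]  = -2

-2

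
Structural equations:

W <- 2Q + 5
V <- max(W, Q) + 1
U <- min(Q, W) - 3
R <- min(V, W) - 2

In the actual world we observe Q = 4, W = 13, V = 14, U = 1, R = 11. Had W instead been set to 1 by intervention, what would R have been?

-1

do(W=1) replaces the equation W <- 2Q + 5 with the constant W = 1.
V = max(W, Q) + 1  [with W=1, Q=4]  = 5
R = min(V, W) - 2  [with V=5, W=1]  = -1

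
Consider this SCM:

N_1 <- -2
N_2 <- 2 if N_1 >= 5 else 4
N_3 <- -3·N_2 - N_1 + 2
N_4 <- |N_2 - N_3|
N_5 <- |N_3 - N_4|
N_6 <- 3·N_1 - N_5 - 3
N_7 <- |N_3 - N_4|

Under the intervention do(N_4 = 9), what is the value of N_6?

Under do(N_4=9), the mechanism N_4 <- |N_2 - N_3| is discarded; N_4 is fixed at 9.
N_2 = 2 if N_1 >= 5 else 4  [with N_1=-2]  = 4
N_3 = -3·N_2 - N_1 + 2  [with N_2=4, N_1=-2]  = -8
N_5 = |N_3 - N_4|  [with N_3=-8, N_4=9]  = 17
N_6 = 3·N_1 - N_5 - 3  [with N_1=-2, N_5=17]  = -26

-26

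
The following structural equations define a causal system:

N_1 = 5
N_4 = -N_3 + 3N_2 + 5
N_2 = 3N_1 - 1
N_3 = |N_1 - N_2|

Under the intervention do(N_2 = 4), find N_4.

Under do(N_2=4), the mechanism N_2 = 3N_1 - 1 is discarded; N_2 is fixed at 4.
N_3 = |N_1 - N_2|  [with N_1=5, N_2=4]  = 1
N_4 = -N_3 + 3N_2 + 5  [with N_3=1, N_2=4]  = 16

16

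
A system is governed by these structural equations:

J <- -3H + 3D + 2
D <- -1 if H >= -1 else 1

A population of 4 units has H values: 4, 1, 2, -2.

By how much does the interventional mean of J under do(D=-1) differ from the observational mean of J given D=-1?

Under do(D=-1), D's equation is replaced by D=-1 for every unit. Per-unit J: -13, -4, -7, 5. Mean = -4.75.
Conditioning on D=-1 selects the 3 unit(s) with H ∈ {4, 1, 2}. Their J values: -13, -4, -7. Mean = -8.
Difference = -4.75 − (-8) = 3.25.

3.25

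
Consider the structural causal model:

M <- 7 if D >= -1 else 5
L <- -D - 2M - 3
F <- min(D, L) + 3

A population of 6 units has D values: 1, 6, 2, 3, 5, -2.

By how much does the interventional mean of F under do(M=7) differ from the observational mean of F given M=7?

0.9

Under do(M=7), M's equation is replaced by M=7 for every unit. Per-unit F: -15, -20, -16, -17, -19, -12. Mean = -16.5.
Conditioning on M=7 selects the 5 unit(s) with D ∈ {1, 6, 2, 3, 5}. Their F values: -15, -20, -16, -17, -19. Mean = -17.4.
Difference = -16.5 − (-17.4) = 0.9.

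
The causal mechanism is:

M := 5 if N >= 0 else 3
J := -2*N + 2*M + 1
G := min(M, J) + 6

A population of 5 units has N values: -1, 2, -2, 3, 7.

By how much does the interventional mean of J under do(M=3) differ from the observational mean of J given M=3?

do(M=3) breaks M's dependence on N. With M=3 fixed, J across the units is 9, 3, 11, 1, -7, mean 3.4.
E[J|M=3] averages over only the 2 units with M=3 (N = -1, -2): J = 9, 11, mean 10.
Difference = 3.4 − 10 = -6.6.

-6.6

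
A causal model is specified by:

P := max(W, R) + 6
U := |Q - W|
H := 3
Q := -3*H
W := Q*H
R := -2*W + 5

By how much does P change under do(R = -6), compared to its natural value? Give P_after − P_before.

-65

The intervention breaks the incoming arrows to R: R := -2*W + 5 no longer applies, and R = -6.
Q = -3*H  [with H=3]  = -9
W = Q*H  [with Q=-9, H=3]  = -27
P = max(W, R) + 6  [with W=-27, R=-6]  = 0
Without intervention: Q = -3*H  [with H=3]  = -9; W = Q*H  [with Q=-9, H=3]  = -27; R = -2*W + 5  [with W=-27]  = 59; P = max(W, R) + 6  [with W=-27, R=59]  = 65.
Change = 0 − 65 = -65.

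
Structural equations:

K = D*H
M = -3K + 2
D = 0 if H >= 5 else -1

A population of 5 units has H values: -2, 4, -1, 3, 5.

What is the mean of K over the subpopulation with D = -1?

Conditioning on D=-1 selects the 4 unit(s) with H ∈ {-2, 4, -1, 3}. Their K values: 2, -4, 1, -3. Mean = -1.

-1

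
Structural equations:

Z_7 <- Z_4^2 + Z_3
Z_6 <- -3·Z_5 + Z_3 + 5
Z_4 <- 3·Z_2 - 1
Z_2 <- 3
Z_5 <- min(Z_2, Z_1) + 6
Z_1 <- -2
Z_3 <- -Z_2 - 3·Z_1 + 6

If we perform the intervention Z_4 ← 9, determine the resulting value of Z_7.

90

The intervention breaks the incoming arrows to Z_4: Z_4 <- 3·Z_2 - 1 no longer applies, and Z_4 = 9.
Z_3 = -Z_2 - 3·Z_1 + 6  [with Z_2=3, Z_1=-2]  = 9
Z_7 = Z_4^2 + Z_3  [with Z_4=9, Z_3=9]  = 90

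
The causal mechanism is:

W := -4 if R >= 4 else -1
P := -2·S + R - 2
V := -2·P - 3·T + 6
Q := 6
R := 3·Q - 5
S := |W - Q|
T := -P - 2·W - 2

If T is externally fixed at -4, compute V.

36

Intervening sets T = -4 and removes its equation (T := -P - 2·W - 2).
R = 3·Q - 5  [with Q=6]  = 13
W = -4 if R >= 4 else -1  [with R=13]  = -4
S = |W - Q|  [with W=-4, Q=6]  = 10
P = -2·S + R - 2  [with S=10, R=13]  = -9
V = -2·P - 3·T + 6  [with P=-9, T=-4]  = 36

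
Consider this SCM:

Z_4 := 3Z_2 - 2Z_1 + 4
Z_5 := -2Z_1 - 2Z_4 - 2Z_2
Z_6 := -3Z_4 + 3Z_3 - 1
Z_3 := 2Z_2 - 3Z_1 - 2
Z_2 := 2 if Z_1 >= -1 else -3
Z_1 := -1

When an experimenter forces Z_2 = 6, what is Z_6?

-34

Under do(Z_2=6), the mechanism Z_2 := 2 if Z_1 >= -1 else -3 is discarded; Z_2 is fixed at 6.
Z_3 = 2Z_2 - 3Z_1 - 2  [with Z_2=6, Z_1=-1]  = 13
Z_4 = 3Z_2 - 2Z_1 + 4  [with Z_2=6, Z_1=-1]  = 24
Z_6 = -3Z_4 + 3Z_3 - 1  [with Z_4=24, Z_3=13]  = -34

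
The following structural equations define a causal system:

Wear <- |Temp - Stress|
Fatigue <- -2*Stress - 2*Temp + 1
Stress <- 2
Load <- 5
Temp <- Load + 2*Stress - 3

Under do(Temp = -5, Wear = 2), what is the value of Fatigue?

7

Setting Temp = -5, Wear = 2 by intervention discards those variables' equations.
Fatigue = -2*Stress - 2*Temp + 1  [with Stress=2, Temp=-5]  = 7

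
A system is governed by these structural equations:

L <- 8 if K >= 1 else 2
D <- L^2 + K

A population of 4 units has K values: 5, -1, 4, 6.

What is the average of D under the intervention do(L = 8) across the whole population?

Every unit gets L=8 under the intervention. D values become 69, 63, 68, 70; E[D|do(L=8)] = 67.5.

67.5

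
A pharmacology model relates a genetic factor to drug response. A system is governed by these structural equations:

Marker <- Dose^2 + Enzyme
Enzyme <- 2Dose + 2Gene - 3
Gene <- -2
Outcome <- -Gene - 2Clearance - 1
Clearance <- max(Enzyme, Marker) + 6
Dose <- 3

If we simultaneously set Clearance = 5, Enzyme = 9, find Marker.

18

Under do(Clearance = 5, Enzyme = 9), each intervened variable's structural equation is replaced by its fixed value.
Marker = Dose^2 + Enzyme  [with Dose=3, Enzyme=9]  = 18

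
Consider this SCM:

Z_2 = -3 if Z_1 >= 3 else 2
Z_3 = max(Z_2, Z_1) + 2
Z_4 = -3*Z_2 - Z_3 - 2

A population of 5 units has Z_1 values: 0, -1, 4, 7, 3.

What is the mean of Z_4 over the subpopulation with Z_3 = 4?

Observing Z_3=4 restricts to units where Z_3's equation naturally yields 4: Z_1 ∈ {0, -1}. In that subpopulation Z_4 = -12, -12, mean -12.

-12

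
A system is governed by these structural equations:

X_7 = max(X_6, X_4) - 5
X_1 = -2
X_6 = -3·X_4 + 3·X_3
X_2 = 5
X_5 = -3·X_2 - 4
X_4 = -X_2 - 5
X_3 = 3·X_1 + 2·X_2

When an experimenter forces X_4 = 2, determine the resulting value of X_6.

6

Under do(X_4=2), the mechanism X_4 = -X_2 - 5 is discarded; X_4 is fixed at 2.
X_3 = 3·X_1 + 2·X_2  [with X_1=-2, X_2=5]  = 4
X_6 = -3·X_4 + 3·X_3  [with X_4=2, X_3=4]  = 6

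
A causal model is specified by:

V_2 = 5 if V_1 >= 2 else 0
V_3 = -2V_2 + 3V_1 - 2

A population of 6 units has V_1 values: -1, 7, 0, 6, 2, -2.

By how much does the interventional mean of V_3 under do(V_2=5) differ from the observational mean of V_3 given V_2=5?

-9

do(V_2=5) breaks V_2's dependence on V_1. With V_2=5 fixed, V_3 across the units is -15, 9, -12, 6, -6, -18, mean -6.
E[V_3|V_2=5] averages over only the 3 units with V_2=5 (V_1 = 7, 6, 2): V_3 = 9, 6, -6, mean 3.
Difference = -6 − 3 = -9.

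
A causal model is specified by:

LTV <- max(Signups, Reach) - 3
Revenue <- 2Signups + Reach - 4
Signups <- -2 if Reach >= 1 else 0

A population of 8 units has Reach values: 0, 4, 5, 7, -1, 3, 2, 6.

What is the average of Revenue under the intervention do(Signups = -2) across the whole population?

-4.75

Under do(Signups=-2), Signups's equation is replaced by Signups=-2 for every unit. Per-unit Revenue: -8, -4, -3, -1, -9, -5, -6, -2. Mean = -4.75.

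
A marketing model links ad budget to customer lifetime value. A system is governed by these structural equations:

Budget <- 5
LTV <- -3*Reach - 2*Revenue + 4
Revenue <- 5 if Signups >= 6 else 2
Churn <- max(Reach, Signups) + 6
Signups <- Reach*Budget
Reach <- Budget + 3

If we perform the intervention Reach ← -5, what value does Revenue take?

2

do(Reach=-5) replaces the equation Reach <- Budget + 3 with the constant Reach = -5.
Signups = Reach*Budget  [with Reach=-5, Budget=5]  = -25
Revenue = 5 if Signups >= 6 else 2  [with Signups=-25]  = 2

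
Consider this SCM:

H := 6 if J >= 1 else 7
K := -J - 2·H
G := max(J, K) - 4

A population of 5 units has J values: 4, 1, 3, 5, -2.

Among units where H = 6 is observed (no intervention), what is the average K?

E[K|H=6] averages over only the 4 units with H=6 (J = 4, 1, 3, 5): K = -16, -13, -15, -17, mean -15.25.

-15.25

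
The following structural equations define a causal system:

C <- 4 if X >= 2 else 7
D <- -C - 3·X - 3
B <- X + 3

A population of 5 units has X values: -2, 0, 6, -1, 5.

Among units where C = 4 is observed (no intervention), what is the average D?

-23.5

Conditioning on C=4 selects the 2 unit(s) with X ∈ {6, 5}. Their D values: -25, -22. Mean = -23.5.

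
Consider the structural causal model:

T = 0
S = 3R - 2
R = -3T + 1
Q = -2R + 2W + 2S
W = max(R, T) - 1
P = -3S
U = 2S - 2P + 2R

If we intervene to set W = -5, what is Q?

-10

The intervention breaks the incoming arrows to W: W = max(R, T) - 1 no longer applies, and W = -5.
R = -3T + 1  [with T=0]  = 1
S = 3R - 2  [with R=1]  = 1
Q = -2R + 2W + 2S  [with R=1, W=-5, S=1]  = -10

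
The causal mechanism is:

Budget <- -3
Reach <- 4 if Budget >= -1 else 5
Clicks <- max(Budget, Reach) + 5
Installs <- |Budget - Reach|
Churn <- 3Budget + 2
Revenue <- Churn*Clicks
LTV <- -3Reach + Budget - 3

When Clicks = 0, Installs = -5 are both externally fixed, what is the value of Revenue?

Setting Clicks = 0, Installs = -5 by intervention discards those variables' equations.
Churn = 3Budget + 2  [with Budget=-3]  = -7
Revenue = Churn*Clicks  [with Churn=-7, Clicks=0]  = 0

0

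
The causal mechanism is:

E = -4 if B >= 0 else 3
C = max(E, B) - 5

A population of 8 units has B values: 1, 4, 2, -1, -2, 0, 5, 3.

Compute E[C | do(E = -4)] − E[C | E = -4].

The intervention sets E=-4 in all 8 units regardless of B. Recomputing C per unit gives -4, -1, -3, -6, -7, -5, 0, -2; average -3.5.
Conditioning on E=-4 selects the 6 unit(s) with B ∈ {1, 4, 2, 0, 5, 3}. Their C values: -4, -1, -3, -5, 0, -2. Mean = -2.5.
Difference = -3.5 − (-2.5) = -1.

-1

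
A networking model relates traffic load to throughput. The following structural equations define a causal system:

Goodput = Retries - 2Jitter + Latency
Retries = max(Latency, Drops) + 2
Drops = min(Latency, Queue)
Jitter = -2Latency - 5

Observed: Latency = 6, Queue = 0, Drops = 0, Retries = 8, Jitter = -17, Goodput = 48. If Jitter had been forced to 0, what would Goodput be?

The intervention breaks the incoming arrows to Jitter: Jitter = -2Latency - 5 no longer applies, and Jitter = 0.
Drops = min(Latency, Queue)  [with Latency=6, Queue=0]  = 0
Retries = max(Latency, Drops) + 2  [with Latency=6, Drops=0]  = 8
Goodput = Retries - 2Jitter + Latency  [with Retries=8, Jitter=0, Latency=6]  = 14

14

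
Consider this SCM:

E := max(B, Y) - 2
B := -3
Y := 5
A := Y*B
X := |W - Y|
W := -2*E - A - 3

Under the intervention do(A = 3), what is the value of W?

Intervening sets A = 3 and removes its equation (A := Y*B).
E = max(B, Y) - 2  [with B=-3, Y=5]  = 3
W = -2*E - A - 3  [with E=3, A=3]  = -12

-12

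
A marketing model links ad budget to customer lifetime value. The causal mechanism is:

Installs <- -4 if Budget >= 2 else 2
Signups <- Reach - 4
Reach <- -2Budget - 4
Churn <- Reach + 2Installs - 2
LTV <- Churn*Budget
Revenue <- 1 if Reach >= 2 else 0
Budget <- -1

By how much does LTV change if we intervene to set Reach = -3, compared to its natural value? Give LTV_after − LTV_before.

Under do(Reach=-3), the mechanism Reach <- -2Budget - 4 is discarded; Reach is fixed at -3.
Installs = -4 if Budget >= 2 else 2  [with Budget=-1]  = 2
Churn = Reach + 2Installs - 2  [with Reach=-3, Installs=2]  = -1
LTV = Churn*Budget  [with Churn=-1, Budget=-1]  = 1
Without intervention: Reach = -2Budget - 4  [with Budget=-1]  = -2; Installs = -4 if Budget >= 2 else 2  [with Budget=-1]  = 2; Churn = Reach + 2Installs - 2  [with Reach=-2, Installs=2]  = 0; LTV = Churn*Budget  [with Churn=0, Budget=-1]  = 0.
Change = 1 − 0 = 1.

1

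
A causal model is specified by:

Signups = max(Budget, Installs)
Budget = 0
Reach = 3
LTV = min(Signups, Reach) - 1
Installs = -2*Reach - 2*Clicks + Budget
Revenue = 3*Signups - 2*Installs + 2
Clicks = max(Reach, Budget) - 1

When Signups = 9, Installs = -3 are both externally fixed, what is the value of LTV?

Setting Signups = 9, Installs = -3 by intervention discards those variables' equations.
LTV = min(Signups, Reach) - 1  [with Signups=9, Reach=3]  = 2

2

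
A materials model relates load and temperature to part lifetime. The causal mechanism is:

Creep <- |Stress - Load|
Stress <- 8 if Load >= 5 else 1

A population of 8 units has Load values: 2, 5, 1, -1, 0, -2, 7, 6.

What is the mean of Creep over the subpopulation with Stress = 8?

Conditioning on Stress=8 selects the 3 unit(s) with Load ∈ {5, 7, 6}. Their Creep values: 3, 1, 2. Mean = 2.

2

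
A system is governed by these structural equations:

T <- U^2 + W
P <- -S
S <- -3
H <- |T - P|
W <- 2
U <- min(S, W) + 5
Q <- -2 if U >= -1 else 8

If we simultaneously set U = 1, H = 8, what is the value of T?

Setting U = 1, H = 8 by intervention discards those variables' equations.
T = U^2 + W  [with U=1, W=2]  = 3

3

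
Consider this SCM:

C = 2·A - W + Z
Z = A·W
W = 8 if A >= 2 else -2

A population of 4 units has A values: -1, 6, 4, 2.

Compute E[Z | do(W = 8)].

do(W=8) breaks W's dependence on A. With W=8 fixed, Z across the units is -8, 48, 32, 16, mean 22.

22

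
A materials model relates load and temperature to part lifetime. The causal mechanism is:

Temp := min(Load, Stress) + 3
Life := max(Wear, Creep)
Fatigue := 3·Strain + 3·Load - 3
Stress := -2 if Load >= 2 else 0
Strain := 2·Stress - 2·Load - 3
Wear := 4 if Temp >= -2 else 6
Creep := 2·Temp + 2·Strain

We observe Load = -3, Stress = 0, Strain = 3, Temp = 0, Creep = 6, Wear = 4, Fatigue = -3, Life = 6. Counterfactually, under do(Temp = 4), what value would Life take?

14

do(Temp=4) replaces the equation Temp := min(Load, Stress) + 3 with the constant Temp = 4.
Stress = -2 if Load >= 2 else 0  [with Load=-3]  = 0
Strain = 2·Stress - 2·Load - 3  [with Stress=0, Load=-3]  = 3
Creep = 2·Temp + 2·Strain  [with Temp=4, Strain=3]  = 14
Wear = 4 if Temp >= -2 else 6  [with Temp=4]  = 4
Life = max(Wear, Creep)  [with Wear=4, Creep=14]  = 14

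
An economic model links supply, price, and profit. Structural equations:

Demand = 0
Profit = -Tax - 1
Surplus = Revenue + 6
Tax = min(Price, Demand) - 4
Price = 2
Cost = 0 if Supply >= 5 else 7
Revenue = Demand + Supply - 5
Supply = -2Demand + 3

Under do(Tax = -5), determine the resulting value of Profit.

Intervening sets Tax = -5 and removes its equation (Tax = min(Price, Demand) - 4).
Profit = -Tax - 1  [with Tax=-5]  = 4

4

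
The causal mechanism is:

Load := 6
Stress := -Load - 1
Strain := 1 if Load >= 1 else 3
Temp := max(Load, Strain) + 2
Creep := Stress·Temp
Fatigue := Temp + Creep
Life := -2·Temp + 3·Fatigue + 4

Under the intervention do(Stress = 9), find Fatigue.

80

Under do(Stress=9), the mechanism Stress := -Load - 1 is discarded; Stress is fixed at 9.
Strain = 1 if Load >= 1 else 3  [with Load=6]  = 1
Temp = max(Load, Strain) + 2  [with Load=6, Strain=1]  = 8
Creep = Stress·Temp  [with Stress=9, Temp=8]  = 72
Fatigue = Temp + Creep  [with Temp=8, Creep=72]  = 80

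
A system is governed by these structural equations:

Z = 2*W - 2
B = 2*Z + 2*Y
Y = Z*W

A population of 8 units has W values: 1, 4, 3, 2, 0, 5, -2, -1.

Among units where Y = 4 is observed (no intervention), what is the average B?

Conditioning on Y=4 selects the 2 unit(s) with W ∈ {2, -1}. Their B values: 12, 0. Mean = 6.

6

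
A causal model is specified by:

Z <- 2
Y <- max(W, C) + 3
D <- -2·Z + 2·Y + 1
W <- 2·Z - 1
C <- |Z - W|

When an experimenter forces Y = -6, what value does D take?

Intervening sets Y = -6 and removes its equation (Y <- max(W, C) + 3).
D = -2·Z + 2·Y + 1  [with Z=2, Y=-6]  = -15

-15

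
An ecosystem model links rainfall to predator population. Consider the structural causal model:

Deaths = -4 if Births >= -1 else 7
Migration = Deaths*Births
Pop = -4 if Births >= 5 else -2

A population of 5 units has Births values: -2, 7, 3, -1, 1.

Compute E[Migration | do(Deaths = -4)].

-6.4

The intervention sets Deaths=-4 in all 5 units regardless of Births. Recomputing Migration per unit gives 8, -28, -12, 4, -4; average -6.4.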